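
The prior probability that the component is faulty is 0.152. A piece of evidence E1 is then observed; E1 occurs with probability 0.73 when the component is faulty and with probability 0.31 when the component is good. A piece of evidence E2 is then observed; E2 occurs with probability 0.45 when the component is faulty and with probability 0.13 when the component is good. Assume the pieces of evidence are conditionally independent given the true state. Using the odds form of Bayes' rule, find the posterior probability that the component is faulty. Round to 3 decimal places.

Prior odds = 0.152/(1−0.152) = 0.17925. In log-odds, ln(0.17925) = -1.7190.
Add log likelihood ratios: ln(2.3548) + ln(3.4615) = 2.0982.
Posterior log-odds = 0.37919, so posterior odds = exp(0.37919) = 1.4611. Converting, P(H|E) = 1.4611/2.4611 = 0.594.

Posterior probability ≈ 0.594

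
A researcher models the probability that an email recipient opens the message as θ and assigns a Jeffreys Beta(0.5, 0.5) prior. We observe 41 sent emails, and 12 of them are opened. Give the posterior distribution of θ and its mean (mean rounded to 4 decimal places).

Posterior: Beta(12.5, 29.5); mean ≈ 0.2976

The binomial likelihood is conjugate to the Beta prior: with 12 successes and 29 failures, the posterior is Beta(0.5+12, 0.5+29) = Beta(12.5, 29.5).
Posterior mean = α/(α+β) = 12.5/42 = 0.2976.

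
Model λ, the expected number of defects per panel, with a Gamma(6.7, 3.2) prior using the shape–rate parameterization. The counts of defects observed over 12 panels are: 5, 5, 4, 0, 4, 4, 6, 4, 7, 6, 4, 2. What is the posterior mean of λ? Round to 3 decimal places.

Posterior mean ≈ 3.796

Total count ∑xᵢ = 51 over n = 12 panels.
Gamma is conjugate to the Poisson likelihood: posterior is Gamma(shape = 6.7+51 = 57.7, rate = 3.2+12 = 15.2).
Posterior mean = shape/rate = 57.7/15.2 = 3.796.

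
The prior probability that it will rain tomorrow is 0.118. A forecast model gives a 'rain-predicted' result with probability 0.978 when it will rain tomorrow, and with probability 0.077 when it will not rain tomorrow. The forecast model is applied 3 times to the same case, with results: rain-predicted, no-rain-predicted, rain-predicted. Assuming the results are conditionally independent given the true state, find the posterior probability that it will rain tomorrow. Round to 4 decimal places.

Posterior P(H) ≈ 0.3397

Let H be the event that it will rain tomorrow; start with P(H) = 0.118. P('rain-predicted'|H) = 0.978, P('rain-predicted'|¬H) = 0.077.
Update on result 1 ('rain-predicted'): P(H) ← 0.978·0.1180 / (0.978·0.1180 + 0.077·0.8820) = 0.11540/0.18332 = 0.6295.
Update on result 2 ('no-rain-predicted'): P(H) ← 0.022·0.6295 / (0.022·0.6295 + 0.923·0.3705) = 0.013850/0.35579 = 0.0389.
Update on result 3 ('rain-predicted'): P(H) ← 0.978·0.0389 / (0.978·0.0389 + 0.077·0.9611) = 0.038070/0.11207 = 0.3397.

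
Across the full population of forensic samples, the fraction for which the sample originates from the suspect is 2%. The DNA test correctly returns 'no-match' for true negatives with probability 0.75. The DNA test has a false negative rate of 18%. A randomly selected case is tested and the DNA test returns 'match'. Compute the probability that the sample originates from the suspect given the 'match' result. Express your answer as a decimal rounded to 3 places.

Write H for 'the sample originates from the suspect'. Prior odds H:¬H = 0.02/0.98 = 0.020408. For the 'match' outcome, the likelihood ratio is 0.82/0.25 = 3.2800.
Posterior odds = 0.020408 × 3.2800 = 0.066939, so P(H|E) = 0.066939/(1+0.066939) = 0.063.

P(H | E) ≈ 0.063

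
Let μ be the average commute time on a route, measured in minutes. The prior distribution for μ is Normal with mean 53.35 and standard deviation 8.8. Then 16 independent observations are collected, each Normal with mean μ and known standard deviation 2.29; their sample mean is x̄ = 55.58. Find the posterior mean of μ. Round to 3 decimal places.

Posterior mean ≈ 55.571

With known σ, the Normal prior is conjugate. Weight on the data is w = (n/σ²)/(n/σ² + 1/τ₀²) = 3.05105/(3.05105+0.0129132) = 0.99579.
Posterior mean = w·x̄ + (1−w)·μ₀ = 0.99579·55.58 + 0.0042146·53.35 = 55.571.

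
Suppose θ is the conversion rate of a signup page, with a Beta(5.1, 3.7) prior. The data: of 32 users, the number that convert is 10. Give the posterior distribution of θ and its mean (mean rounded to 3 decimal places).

Posterior: Beta(15.1, 25.7); mean ≈ 0.370

The binomial likelihood is conjugate to the Beta prior: with 10 successes and 22 failures, the posterior is Beta(5.1+10, 3.7+22) = Beta(15.1, 25.7).
Posterior mean = α/(α+β) = 15.1/40.8 = 0.370.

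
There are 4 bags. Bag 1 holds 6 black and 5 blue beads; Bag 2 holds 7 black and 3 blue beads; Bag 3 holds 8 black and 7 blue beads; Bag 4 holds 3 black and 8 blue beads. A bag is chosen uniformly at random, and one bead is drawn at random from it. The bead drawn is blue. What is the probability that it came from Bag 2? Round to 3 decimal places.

Posterior probability ≈ 0.154

P(blue|Bag 1) = 0.4545; P(blue|Bag 2) = 0.3; P(blue|Bag 3) = 0.4667; P(blue|Bag 4) = 0.7273.
Prior × likelihood for each source: 0.25·0.4545=0.1136, 0.25·0.3=0.07500, 0.25·0.4667=0.1167, 0.25·0.7273=0.1818. Summing gives P(blue) = 0.48712.
P(Bag 2 | blue) = 0.07500 / 0.48712 = 0.154.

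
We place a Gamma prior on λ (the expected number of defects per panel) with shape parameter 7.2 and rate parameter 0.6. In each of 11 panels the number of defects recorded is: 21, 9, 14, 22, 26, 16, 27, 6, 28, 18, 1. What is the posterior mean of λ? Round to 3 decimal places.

Total count ∑xᵢ = 188 over n = 11 panels.
Gamma is conjugate to the Poisson likelihood: posterior is Gamma(shape = 7.2+188 = 195.2, rate = 0.6+11 = 11.6).
Posterior mean = shape/rate = 195.2/11.6 = 16.828.

Posterior mean ≈ 16.828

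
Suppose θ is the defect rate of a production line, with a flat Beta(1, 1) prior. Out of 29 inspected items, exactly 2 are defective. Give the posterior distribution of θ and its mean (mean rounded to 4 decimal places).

Posterior: Beta(3, 28); mean ≈ 0.0968

Observing 2 successes and 27 failures updates Beta(1, 1) by adding the success and failure counts to the two shape parameters: α = 1+2 = 3, β = 1+27 = 28.
E[θ | data] = 3/(3+28) = 0.0968.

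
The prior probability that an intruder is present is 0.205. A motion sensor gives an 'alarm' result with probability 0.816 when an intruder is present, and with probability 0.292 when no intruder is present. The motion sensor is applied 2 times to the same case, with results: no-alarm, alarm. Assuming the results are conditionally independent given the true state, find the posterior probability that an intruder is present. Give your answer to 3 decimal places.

With H the event that an intruder is present, the joint likelihood of the observed sequence is P(data|H) = 0.184·0.816 = 0.15014 and P(data|¬H) = 0.708·0.292 = 0.20674.
Bayes: P(H|data) = 0.205·0.15014 / (0.205·0.15014 + 0.795·0.20674) = 0.030780/0.19513 = 0.1577.

Posterior P(H) ≈ 0.158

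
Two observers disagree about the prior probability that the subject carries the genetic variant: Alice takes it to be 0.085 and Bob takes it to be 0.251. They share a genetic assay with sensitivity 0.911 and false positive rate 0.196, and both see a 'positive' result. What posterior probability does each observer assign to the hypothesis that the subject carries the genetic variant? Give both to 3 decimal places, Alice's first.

P('+'|H) = 0.911, P('+'|¬H) = 0.196.
Alice: numerator 0.911·0.085 = 0.077435; evidence = 0.077435+0.196·0.915 = 0.25678; posterior = 0.302.
Bob: numerator 0.911·0.251 = 0.22866; evidence = 0.22866+0.196·0.749 = 0.37547; posterior = 0.609.

Alice: 0.302; Bob: 0.609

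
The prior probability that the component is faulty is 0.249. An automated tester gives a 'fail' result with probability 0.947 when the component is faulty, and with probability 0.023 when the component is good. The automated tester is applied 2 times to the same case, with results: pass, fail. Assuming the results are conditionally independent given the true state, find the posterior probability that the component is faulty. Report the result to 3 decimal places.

Let H be the event that the component is faulty; start with P(H) = 0.249. P('fail'|H) = 0.947, P('fail'|¬H) = 0.023.
Update on result 1 ('pass'): P(H) ← 0.053·0.2490 / (0.053·0.2490 + 0.977·0.7510) = 0.013197/0.74692 = 0.0177.
Update on result 2 ('fail'): P(H) ← 0.947·0.0177 / (0.947·0.0177 + 0.023·0.9823) = 0.016732/0.039326 = 0.4255.

Posterior P(H) ≈ 0.425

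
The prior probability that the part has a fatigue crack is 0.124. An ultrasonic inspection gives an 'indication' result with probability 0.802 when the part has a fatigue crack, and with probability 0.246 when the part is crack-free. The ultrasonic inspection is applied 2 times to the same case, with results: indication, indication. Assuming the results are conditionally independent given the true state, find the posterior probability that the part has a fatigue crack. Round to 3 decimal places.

Let H be the event that the part has a fatigue crack; start with P(H) = 0.124. P('indication'|H) = 0.802, P('indication'|¬H) = 0.246.
Update on result 1 ('indication'): P(H) ← 0.802·0.1240 / (0.802·0.1240 + 0.246·0.8760) = 0.099448/0.31494 = 0.3158.
Update on result 2 ('indication'): P(H) ← 0.802·0.3158 / (0.802·0.3158 + 0.246·0.6842) = 0.25324/0.42156 = 0.6007.

Posterior P(H) ≈ 0.601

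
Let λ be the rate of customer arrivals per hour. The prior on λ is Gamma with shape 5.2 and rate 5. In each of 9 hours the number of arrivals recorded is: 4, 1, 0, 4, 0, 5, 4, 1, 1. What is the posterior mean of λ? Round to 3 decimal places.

Total count ∑xᵢ = 20 over n = 9 hours.
Gamma is conjugate to the Poisson likelihood: posterior is Gamma(shape = 5.2+20 = 25.2, rate = 5+9 = 14).
Posterior mean = shape/rate = 25.2/14 = 1.800.

Posterior mean ≈ 1.800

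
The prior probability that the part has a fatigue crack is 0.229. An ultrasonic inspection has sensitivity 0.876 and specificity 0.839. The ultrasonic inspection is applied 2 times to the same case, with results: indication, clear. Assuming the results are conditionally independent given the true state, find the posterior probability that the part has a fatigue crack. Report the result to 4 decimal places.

With H the event that the part has a fatigue crack, the joint likelihood of the observed sequence is P(data|H) = 0.876·0.124 = 0.10862 and P(data|¬H) = 0.161·0.839 = 0.13508.
Bayes: P(H|data) = 0.229·0.10862 / (0.229·0.10862 + 0.771·0.13508) = 0.024875/0.12902 = 0.1928.

Posterior P(H) ≈ 0.1928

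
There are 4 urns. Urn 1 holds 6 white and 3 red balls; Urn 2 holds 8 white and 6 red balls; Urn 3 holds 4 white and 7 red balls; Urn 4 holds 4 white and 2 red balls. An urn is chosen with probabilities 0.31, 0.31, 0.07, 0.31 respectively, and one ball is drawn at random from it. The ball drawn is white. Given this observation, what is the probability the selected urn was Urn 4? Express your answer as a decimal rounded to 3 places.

Posterior probability ≈ 0.336

P(white|Urn 1) = 0.6667; P(white|Urn 2) = 0.5714; P(white|Urn 3) = 0.3636; P(white|Urn 4) = 0.6667.
Prior × likelihood for each source: 0.31·0.6667=0.2067, 0.31·0.5714=0.1771, 0.07·0.3636=0.02545, 0.31·0.6667=0.2067. Summing gives P(white) = 0.61593.
P(Urn 4 | white) = 0.2067 / 0.61593 = 0.336.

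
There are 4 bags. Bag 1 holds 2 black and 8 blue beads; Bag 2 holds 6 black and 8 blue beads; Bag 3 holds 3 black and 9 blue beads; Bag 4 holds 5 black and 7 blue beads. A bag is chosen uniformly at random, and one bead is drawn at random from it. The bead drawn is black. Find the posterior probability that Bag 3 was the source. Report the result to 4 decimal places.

P(black|Bag 1) = 0.2; P(black|Bag 2) = 0.4286; P(black|Bag 3) = 0.25; P(black|Bag 4) = 0.4167.
Prior × likelihood for each source: 0.25·0.2=0.05000, 0.25·0.4286=0.1071, 0.25·0.25=0.06250, 0.25·0.4167=0.1042. Summing gives P(black) = 0.32381.
P(Bag 3 | black) = 0.06250 / 0.32381 = 0.1930.

Posterior probability ≈ 0.1930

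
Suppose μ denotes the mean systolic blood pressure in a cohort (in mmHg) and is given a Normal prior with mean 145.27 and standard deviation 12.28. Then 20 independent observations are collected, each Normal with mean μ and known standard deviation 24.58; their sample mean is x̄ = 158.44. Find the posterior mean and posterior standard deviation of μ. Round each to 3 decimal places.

Prior precision 1/τ₀² = 1/12.28² = 0.00663137; data precision n/σ² = 20/24.58² = 0.0331029.
Posterior precision = 0.00663137 + 0.0331029 = 0.0397343, giving posterior SD = 1/√0.0397343 = 5.017.
Posterior mean = (0.00663137·145.27 + 0.0331029·158.44) / 0.0397343 = 156.242.

Posterior mean ≈ 156.242; posterior SD ≈ 5.017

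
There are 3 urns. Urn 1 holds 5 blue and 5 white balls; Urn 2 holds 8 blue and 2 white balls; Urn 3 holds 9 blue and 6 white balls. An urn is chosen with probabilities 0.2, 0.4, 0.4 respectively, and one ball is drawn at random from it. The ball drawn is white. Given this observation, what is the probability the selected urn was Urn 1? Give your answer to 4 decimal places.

P(white|Urn 1) = 0.5; P(white|Urn 2) = 0.2; P(white|Urn 3) = 0.4.
Prior × likelihood for each source: 0.2·0.5=0.1000, 0.4·0.2=0.08000, 0.4·0.4=0.1600. Summing gives P(white) = 0.34000.
P(Urn 1 | white) = 0.1000 / 0.34000 = 0.2941.

Posterior probability ≈ 0.2941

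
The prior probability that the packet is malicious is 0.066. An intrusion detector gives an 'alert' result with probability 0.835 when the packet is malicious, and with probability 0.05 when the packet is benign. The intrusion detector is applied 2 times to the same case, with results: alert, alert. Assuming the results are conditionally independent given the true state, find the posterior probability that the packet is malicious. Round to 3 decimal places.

Let H be the event that the packet is malicious; start with P(H) = 0.066. P('alert'|H) = 0.835, P('alert'|¬H) = 0.05.
Update on result 1 ('alert'): P(H) ← 0.835·0.0660 / (0.835·0.0660 + 0.05·0.9340) = 0.055110/0.10181 = 0.5413.
Update on result 2 ('alert'): P(H) ← 0.835·0.5413 / (0.835·0.5413 + 0.05·0.4587) = 0.45199/0.47492 = 0.9517.

Posterior P(H) ≈ 0.952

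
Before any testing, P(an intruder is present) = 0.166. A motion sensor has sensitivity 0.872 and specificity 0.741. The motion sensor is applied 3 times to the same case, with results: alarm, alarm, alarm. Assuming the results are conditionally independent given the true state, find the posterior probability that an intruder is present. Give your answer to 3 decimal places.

Let H be the event that an intruder is present; start with P(H) = 0.166. P('alarm'|H) = 0.872, P('alarm'|¬H) = 0.259.
Update on result 1 ('alarm'): P(H) ← 0.872·0.1660 / (0.872·0.1660 + 0.259·0.8340) = 0.14475/0.36076 = 0.4012.
Update on result 2 ('alarm'): P(H) ← 0.872·0.4012 / (0.872·0.4012 + 0.259·0.5988) = 0.34988/0.50496 = 0.6929.
Update on result 3 ('alarm'): P(H) ← 0.872·0.6929 / (0.872·0.6929 + 0.259·0.3071) = 0.60420/0.68374 = 0.8837.

Posterior P(H) ≈ 0.884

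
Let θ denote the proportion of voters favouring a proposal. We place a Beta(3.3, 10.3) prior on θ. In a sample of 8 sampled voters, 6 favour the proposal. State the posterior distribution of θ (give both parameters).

The binomial likelihood is conjugate to the Beta prior: with 6 successes and 2 failures, the posterior is Beta(3.3+6, 10.3+2) = Beta(9.3, 12.3).

Posterior: Beta(9.3, 12.3)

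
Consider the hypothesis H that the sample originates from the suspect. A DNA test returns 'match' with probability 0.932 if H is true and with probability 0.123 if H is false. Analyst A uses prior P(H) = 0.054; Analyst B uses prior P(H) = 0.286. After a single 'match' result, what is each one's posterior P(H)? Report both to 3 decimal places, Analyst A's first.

The likelihood ratio for a 'match' result is 0.932/0.123 = 7.5772.
Analyst A: prior odds 0.054/0.946 = 0.057082; posterior odds 0.43253; posterior probability 0.302.
Analyst B: prior odds 0.286/0.714 = 0.40056; posterior odds 3.0351; posterior probability 0.752.

Analyst A: 0.302; Analyst B: 0.752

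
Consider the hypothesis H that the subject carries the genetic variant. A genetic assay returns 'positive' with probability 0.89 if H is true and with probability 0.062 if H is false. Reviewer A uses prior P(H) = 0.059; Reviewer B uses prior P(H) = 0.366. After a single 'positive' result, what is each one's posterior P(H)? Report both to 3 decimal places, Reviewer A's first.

P('+'|H) = 0.89, P('+'|¬H) = 0.062.
Reviewer A: numerator 0.89·0.059 = 0.052510; evidence = 0.052510+0.062·0.941 = 0.11085; posterior = 0.474.
Reviewer B: numerator 0.89·0.366 = 0.32574; evidence = 0.32574+0.062·0.634 = 0.36505; posterior = 0.892.

Reviewer A: 0.474; Reviewer B: 0.892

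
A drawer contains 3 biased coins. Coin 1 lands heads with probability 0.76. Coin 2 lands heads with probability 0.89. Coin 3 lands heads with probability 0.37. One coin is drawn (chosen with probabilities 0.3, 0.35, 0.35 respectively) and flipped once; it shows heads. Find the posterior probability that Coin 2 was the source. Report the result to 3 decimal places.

Tabulate prior·likelihood by source: [1] prior 0.3, lik 0.76, product 0.2280; [2] prior 0.35, lik 0.89, product 0.3115; [3] prior 0.35, lik 0.37, product 0.1295.
Normalizing constant = 0.66900; the posterior for Coin 2 is its product over the sum, 0.3115/0.66900 = 0.466.

Posterior probability ≈ 0.466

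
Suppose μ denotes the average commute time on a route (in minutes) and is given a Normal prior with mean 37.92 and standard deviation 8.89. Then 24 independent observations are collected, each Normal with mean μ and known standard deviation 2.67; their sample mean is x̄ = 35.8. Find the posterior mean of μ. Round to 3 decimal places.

Posterior mean ≈ 35.808

Prior precision 1/τ₀² = 1/8.89² = 0.0126531; data precision n/σ² = 24/2.67² = 3.36658.
Posterior precision = 0.0126531 + 3.36658 = 3.37923.
Posterior mean = (0.0126531·37.92 + 3.36658·35.8) / 3.37923 = 35.808.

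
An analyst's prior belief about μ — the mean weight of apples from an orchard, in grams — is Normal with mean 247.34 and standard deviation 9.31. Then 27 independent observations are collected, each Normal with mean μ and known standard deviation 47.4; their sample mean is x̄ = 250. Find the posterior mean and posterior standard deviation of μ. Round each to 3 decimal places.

Prior precision 1/τ₀² = 1/9.31² = 0.0115372; data precision n/σ² = 27/47.4² = 0.0120173.
Posterior precision = 0.0115372 + 0.0120173 = 0.0235545, giving posterior SD = 1/√0.0235545 = 6.516.
Posterior mean = (0.0115372·247.34 + 0.0120173·250) / 0.0235545 = 248.697.

Posterior mean ≈ 248.697; posterior SD ≈ 6.516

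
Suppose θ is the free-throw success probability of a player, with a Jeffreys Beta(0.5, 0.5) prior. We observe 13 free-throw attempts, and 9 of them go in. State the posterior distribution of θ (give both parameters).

The binomial likelihood is conjugate to the Beta prior: with 9 successes and 4 failures, the posterior is Beta(0.5+9, 0.5+4) = Beta(9.5, 4.5).

Posterior: Beta(9.5, 4.5)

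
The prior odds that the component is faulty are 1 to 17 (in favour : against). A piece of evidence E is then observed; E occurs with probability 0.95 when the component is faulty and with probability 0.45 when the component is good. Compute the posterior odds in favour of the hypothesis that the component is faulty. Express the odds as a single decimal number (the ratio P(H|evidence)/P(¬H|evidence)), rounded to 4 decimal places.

Posterior odds ≈ 0.1242

Prior odds = 1/17 = 0.058824. In log-odds, ln(0.058824) = -2.8332.
Add log likelihood ratio: ln(2.1111) = 0.74721.
Posterior log-odds = -2.0860, so posterior odds = exp(-2.0860) = 0.12418.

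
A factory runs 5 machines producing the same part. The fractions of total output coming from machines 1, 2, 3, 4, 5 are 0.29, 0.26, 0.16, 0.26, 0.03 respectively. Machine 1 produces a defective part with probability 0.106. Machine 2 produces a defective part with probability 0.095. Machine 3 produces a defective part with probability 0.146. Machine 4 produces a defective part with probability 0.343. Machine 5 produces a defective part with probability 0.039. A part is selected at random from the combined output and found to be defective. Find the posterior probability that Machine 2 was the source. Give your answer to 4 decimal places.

P(defective|M1) = 0.106; P(defective|M2) = 0.095; P(defective|M3) = 0.146; P(defective|M4) = 0.343; P(defective|M5) = 0.039.
Prior × likelihood for each source: 0.29·0.106=0.03074, 0.26·0.095=0.02470, 0.16·0.146=0.02336, 0.26·0.343=0.08918, 0.03·0.039=0.001170. Summing gives P(defective) = 0.16915.
P(Machine 2 | defective) = 0.02470 / 0.16915 = 0.1460.

Posterior probability ≈ 0.1460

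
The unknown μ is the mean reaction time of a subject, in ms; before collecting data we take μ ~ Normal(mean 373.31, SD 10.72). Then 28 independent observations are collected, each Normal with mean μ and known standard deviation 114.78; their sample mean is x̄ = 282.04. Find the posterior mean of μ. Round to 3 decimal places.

Posterior mean ≈ 355.394

Prior precision 1/τ₀² = 1/10.72² = 0.00870183; data precision n/σ² = 28/114.78² = 0.00212533.
Posterior precision = 0.00870183 + 0.00212533 = 0.0108272.
Posterior mean = (0.00870183·373.31 + 0.00212533·282.04) / 0.0108272 = 355.394.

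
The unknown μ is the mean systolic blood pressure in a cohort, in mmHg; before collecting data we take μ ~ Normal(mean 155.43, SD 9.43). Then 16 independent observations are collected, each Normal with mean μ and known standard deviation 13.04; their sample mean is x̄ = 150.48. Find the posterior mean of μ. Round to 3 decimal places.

Posterior mean ≈ 151.008

Prior precision 1/τ₀² = 1/9.43² = 0.0112454; data precision n/σ² = 16/13.04² = 0.0940946.
Posterior precision = 0.0112454 + 0.0940946 = 0.105340.
Posterior mean = (0.0112454·155.43 + 0.0940946·150.48) / 0.105340 = 151.008.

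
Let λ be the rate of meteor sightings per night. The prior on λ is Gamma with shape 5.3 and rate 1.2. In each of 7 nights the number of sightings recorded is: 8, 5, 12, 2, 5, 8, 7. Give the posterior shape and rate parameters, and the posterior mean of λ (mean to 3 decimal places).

The Poisson likelihood adds the total count to the shape and the number of exposure periods to the rate. Here ∑xᵢ = 47 and n = 7, so shape 5.3→52.3 and rate 1.2→8.2.
Posterior mean = shape/rate = 52.3/8.2 = 6.378.

Posterior: Gamma(shape=52.3, rate=8.2); mean ≈ 6.378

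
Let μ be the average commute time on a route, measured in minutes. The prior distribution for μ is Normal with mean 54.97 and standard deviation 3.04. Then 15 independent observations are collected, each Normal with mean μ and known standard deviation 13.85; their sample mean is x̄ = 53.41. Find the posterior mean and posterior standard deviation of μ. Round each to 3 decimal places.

Posterior mean ≈ 54.316; posterior SD ≈ 2.316

Prior precision 1/τ₀² = 1/3.04² = 0.108206; data precision n/σ² = 15/13.85² = 0.0781973.
Posterior precision = 0.108206 + 0.0781973 = 0.186404, giving posterior SD = 1/√0.186404 = 2.316.
Posterior mean = (0.108206·54.97 + 0.0781973·53.41) / 0.186404 = 54.316.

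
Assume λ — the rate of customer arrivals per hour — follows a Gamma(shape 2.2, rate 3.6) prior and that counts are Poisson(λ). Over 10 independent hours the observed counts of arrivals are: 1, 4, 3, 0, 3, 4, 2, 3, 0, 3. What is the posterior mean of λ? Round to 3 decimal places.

Posterior mean ≈ 1.853

Total count ∑xᵢ = 23 over n = 10 hours.
Gamma is conjugate to the Poisson likelihood: posterior is Gamma(shape = 2.2+23 = 25.2, rate = 3.6+10 = 13.6).
E[λ | data] = 25.2/13.6 = 1.853.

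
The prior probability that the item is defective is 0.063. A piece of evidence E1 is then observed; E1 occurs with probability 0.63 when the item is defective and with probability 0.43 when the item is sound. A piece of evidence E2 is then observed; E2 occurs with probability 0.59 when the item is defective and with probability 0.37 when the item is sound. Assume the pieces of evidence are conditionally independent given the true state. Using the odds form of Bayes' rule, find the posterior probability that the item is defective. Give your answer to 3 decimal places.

Prior odds = 0.063/(1−0.063) = 0.067236.
Likelihood ratio for E1 = 0.63/0.43 = 1.4651.
Likelihood ratio for E2 = 0.59/0.37 = 1.5946.
Posterior odds = prior odds × LR₁ × LR₂ = 0.15708.
Posterior probability = odds/(1+odds) = 0.15708/1.1571 = 0.136.

Posterior probability ≈ 0.136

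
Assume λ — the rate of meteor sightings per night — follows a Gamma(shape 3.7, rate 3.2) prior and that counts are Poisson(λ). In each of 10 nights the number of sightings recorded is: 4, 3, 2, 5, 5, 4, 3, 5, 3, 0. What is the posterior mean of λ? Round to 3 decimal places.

The Poisson likelihood adds the total count to the shape and the number of exposure periods to the rate. Here ∑xᵢ = 34 and n = 10, so shape 3.7→37.7 and rate 3.2→13.2.
E[λ | data] = 37.7/13.2 = 2.856.

Posterior mean ≈ 2.856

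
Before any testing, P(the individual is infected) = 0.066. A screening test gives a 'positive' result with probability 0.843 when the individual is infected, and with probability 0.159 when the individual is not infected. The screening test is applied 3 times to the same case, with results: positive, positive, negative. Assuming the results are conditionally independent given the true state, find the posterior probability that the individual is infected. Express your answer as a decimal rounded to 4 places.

Posterior P(H) ≈ 0.2705

Let H be the event that the individual is infected; start with P(H) = 0.066. P('positive'|H) = 0.843, P('positive'|¬H) = 0.159.
Update on result 1 ('positive'): P(H) ← 0.843·0.0660 / (0.843·0.0660 + 0.159·0.9340) = 0.055638/0.20414 = 0.2725.
Update on result 2 ('positive'): P(H) ← 0.843·0.2725 / (0.843·0.2725 + 0.159·0.7275) = 0.22975/0.34542 = 0.6651.
Update on result 3 ('negative'): P(H) ← 0.157·0.6651 / (0.157·0.6651 + 0.841·0.3349) = 0.10443/0.38604 = 0.2705.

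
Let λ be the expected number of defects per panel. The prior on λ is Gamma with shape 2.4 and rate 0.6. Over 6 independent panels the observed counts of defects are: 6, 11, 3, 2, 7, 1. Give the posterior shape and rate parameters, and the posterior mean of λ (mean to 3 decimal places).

Posterior: Gamma(shape=32.4, rate=6.6); mean ≈ 4.909

The Poisson likelihood adds the total count to the shape and the number of exposure periods to the rate. Here ∑xᵢ = 30 and n = 6, so shape 2.4→32.4 and rate 0.6→6.6.
Posterior mean = shape/rate = 32.4/6.6 = 4.909.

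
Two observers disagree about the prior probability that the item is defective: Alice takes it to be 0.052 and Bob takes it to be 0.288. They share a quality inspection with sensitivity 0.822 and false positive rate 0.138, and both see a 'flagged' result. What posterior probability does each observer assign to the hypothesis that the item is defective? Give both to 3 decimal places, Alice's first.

Alice: 0.246; Bob: 0.707

P('+'|H) = 0.822, P('+'|¬H) = 0.138.
Alice: numerator 0.822·0.052 = 0.042744; evidence = 0.042744+0.138·0.948 = 0.17357; posterior = 0.246.
Bob: numerator 0.822·0.288 = 0.23674; evidence = 0.23674+0.138·0.712 = 0.33499; posterior = 0.707.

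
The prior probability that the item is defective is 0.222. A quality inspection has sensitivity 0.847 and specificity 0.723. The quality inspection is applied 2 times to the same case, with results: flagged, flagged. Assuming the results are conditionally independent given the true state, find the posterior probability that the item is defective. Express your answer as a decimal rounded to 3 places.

With H the event that the item is defective, the joint likelihood of the observed sequence is P(data|H) = 0.847·0.847 = 0.71741 and P(data|¬H) = 0.277·0.277 = 0.076729.
Bayes: P(H|data) = 0.222·0.71741 / (0.222·0.71741 + 0.778·0.076729) = 0.15926/0.21896 = 0.7274.

Posterior P(H) ≈ 0.727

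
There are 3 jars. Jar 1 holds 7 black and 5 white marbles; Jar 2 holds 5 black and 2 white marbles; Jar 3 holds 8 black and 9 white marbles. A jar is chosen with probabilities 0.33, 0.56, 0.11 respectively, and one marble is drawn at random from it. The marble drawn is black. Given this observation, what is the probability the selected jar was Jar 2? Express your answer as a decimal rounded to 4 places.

P(black|Jar 1) = 0.5833; P(black|Jar 2) = 0.7143; P(black|Jar 3) = 0.4706.
Prior × likelihood for each source: 0.33·0.5833=0.1925, 0.56·0.7143=0.4000, 0.11·0.4706=0.05176. Summing gives P(black) = 0.64426.
P(Jar 2 | black) = 0.4000 / 0.64426 = 0.6209.

Posterior probability ≈ 0.6209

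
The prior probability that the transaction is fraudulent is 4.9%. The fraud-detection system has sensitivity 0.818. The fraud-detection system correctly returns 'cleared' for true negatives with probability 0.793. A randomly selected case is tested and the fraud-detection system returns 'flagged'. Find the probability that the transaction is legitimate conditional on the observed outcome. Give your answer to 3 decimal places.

P(¬H | E) ≈ 0.831

Let H be the event that the transaction is fraudulent. P(H) = 0.049, so P(¬H) = 0.951. With E the 'flagged' result, P(E|H) = 0.818 and P(E|¬H) = 0.207.
P(E) = 0.818·0.049 + 0.207·0.951 = 0.040082 + 0.19686 = 0.23694.
By Bayes' theorem, P(H|E) = 0.040082 / 0.23694 = 0.169. Hence P(¬H|E) = 1 − 0.169 = 0.831.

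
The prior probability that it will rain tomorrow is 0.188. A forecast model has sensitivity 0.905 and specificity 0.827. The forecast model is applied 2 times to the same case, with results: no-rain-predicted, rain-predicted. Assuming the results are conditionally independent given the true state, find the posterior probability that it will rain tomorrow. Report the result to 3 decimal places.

Posterior P(H) ≈ 0.122

With H the event that it will rain tomorrow, the joint likelihood of the observed sequence is P(data|H) = 0.095·0.905 = 0.085975 and P(data|¬H) = 0.827·0.173 = 0.14307.
Bayes: P(H|data) = 0.188·0.085975 / (0.188·0.085975 + 0.812·0.14307) = 0.016163/0.13234 = 0.1221.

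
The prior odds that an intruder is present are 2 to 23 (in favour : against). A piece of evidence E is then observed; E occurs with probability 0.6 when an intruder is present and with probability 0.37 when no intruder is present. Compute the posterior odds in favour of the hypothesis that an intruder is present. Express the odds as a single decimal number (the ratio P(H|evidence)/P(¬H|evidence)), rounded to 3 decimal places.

Posterior odds ≈ 0.141

Prior odds = 2/23 = 0.086957.
Likelihood ratio for E = 0.6/0.37 = 1.6216.
Posterior odds = prior odds × LR = 0.14101.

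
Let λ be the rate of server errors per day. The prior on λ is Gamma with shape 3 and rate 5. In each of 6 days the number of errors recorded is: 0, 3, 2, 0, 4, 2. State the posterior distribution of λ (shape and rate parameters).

Total count ∑xᵢ = 11 over n = 6 days.
Gamma is conjugate to the Poisson likelihood: posterior is Gamma(shape = 3+11 = 14, rate = 5+6 = 11).

Posterior: Gamma(shape=14, rate=11)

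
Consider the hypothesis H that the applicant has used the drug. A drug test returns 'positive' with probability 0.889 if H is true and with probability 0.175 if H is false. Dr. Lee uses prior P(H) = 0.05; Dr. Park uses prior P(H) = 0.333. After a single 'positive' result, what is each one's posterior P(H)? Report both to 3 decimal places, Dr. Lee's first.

Dr. Lee: 0.211; Dr. Park: 0.717

The likelihood ratio for a 'positive' result is 0.889/0.175 = 5.0800.
Dr. Lee: prior odds 0.05/0.95 = 0.052632; posterior odds 0.26737; posterior probability 0.211.
Dr. Park: prior odds 0.333/0.667 = 0.49925; posterior odds 2.5362; posterior probability 0.717.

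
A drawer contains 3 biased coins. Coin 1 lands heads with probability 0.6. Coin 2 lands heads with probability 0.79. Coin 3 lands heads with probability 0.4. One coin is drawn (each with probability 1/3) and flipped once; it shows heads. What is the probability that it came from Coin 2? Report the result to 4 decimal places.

Posterior probability ≈ 0.4413

Tabulate prior·likelihood by source: [1] prior 0.333333, lik 0.6, product 0.2000; [2] prior 0.333333, lik 0.79, product 0.2633; [3] prior 0.333333, lik 0.4, product 0.1333.
Normalizing constant = 0.59667; the posterior for Coin 2 is its product over the sum, 0.2633/0.59667 = 0.4413.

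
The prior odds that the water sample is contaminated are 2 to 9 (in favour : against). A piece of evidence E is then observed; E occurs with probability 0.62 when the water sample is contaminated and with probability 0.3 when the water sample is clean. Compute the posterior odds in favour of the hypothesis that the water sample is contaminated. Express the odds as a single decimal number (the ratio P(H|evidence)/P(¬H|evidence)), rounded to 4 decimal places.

Prior odds = 2/9 = 0.22222.
Likelihood ratio for E = 0.62/0.3 = 2.0667.
Posterior odds = prior odds × LR = 0.45926.

Posterior odds ≈ 0.4593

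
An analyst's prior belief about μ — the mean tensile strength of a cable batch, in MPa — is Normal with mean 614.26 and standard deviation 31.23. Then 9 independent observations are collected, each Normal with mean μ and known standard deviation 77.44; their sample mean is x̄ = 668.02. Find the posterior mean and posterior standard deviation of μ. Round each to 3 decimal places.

Posterior mean ≈ 646.199; posterior SD ≈ 19.897

Prior precision 1/τ₀² = 1/31.23² = 0.00102531; data precision n/σ² = 9/77.44² = 0.00150076.
Posterior precision = 0.00102531 + 0.00150076 = 0.00252607, giving posterior SD = 1/√0.00252607 = 19.897.
Posterior mean = (0.00102531·614.26 + 0.00150076·668.02) / 0.00252607 = 646.199.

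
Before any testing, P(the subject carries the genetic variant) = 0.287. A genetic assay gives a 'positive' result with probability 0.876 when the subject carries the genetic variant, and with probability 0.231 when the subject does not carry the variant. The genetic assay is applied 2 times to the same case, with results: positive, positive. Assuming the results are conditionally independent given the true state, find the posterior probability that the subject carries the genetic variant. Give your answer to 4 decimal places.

Posterior P(H) ≈ 0.8527

Let H be the event that the subject carries the genetic variant; start with P(H) = 0.287. P('positive'|H) = 0.876, P('positive'|¬H) = 0.231.
Update on result 1 ('positive'): P(H) ← 0.876·0.2870 / (0.876·0.2870 + 0.231·0.7130) = 0.25141/0.41612 = 0.6042.
Update on result 2 ('positive'): P(H) ← 0.876·0.6042 / (0.876·0.6042 + 0.231·0.3958) = 0.52927/0.62070 = 0.8527.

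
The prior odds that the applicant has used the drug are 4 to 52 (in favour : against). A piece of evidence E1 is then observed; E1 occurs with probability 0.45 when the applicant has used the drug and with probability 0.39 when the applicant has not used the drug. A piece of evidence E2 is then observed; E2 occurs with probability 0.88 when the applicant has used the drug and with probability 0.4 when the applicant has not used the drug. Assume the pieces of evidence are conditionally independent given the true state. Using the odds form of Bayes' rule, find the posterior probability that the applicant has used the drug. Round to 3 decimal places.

Posterior probability ≈ 0.163

Prior odds = 4/52 = 0.076923.
Likelihood ratio for E1 = 0.45/0.39 = 1.1538.
Likelihood ratio for E2 = 0.88/0.4 = 2.2000.
Posterior odds = prior odds × LR₁ × LR₂ = 0.19527.
Posterior probability = odds/(1+odds) = 0.19527/1.1953 = 0.163.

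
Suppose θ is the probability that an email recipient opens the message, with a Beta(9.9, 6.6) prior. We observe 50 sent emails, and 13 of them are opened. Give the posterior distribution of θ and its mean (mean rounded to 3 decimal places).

The binomial likelihood is conjugate to the Beta prior: with 13 successes and 37 failures, the posterior is Beta(9.9+13, 6.6+37) = Beta(22.9, 43.6).
E[θ | data] = 22.9/(22.9+43.6) = 0.344.

Posterior: Beta(22.9, 43.6); mean ≈ 0.344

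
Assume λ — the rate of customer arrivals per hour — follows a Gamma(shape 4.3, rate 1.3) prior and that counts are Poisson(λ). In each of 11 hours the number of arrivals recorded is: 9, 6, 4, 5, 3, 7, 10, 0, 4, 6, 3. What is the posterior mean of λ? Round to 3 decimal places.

Posterior mean ≈ 4.984

Total count ∑xᵢ = 57 over n = 11 hours.
Gamma is conjugate to the Poisson likelihood: posterior is Gamma(shape = 4.3+57 = 61.3, rate = 1.3+11 = 12.3).
E[λ | data] = 61.3/12.3 = 4.984.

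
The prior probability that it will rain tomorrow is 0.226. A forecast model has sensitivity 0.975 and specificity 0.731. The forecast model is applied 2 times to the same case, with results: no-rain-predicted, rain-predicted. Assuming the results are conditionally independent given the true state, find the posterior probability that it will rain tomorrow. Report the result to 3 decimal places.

Posterior P(H) ≈ 0.035

With H the event that it will rain tomorrow, the joint likelihood of the observed sequence is P(data|H) = 0.025·0.975 = 0.024375 and P(data|¬H) = 0.731·0.269 = 0.19664.
Bayes: P(H|data) = 0.226·0.024375 / (0.226·0.024375 + 0.774·0.19664) = 0.0055088/0.15771 = 0.0349.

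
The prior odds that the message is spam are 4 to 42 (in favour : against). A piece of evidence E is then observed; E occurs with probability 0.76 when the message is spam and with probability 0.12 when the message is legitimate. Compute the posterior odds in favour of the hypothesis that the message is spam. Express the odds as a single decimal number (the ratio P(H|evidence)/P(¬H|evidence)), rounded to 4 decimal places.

Prior odds = 4/42 = 0.095238. In log-odds, ln(0.095238) = -2.3514.
Add log likelihood ratio: ln(6.3333) = 1.8458.
Posterior log-odds = -0.50555, so posterior odds = exp(-0.50555) = 0.60317.

Posterior odds ≈ 0.6032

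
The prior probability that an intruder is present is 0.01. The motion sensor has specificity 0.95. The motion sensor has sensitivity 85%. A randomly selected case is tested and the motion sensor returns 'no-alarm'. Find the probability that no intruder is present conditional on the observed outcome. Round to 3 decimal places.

P(¬H | E) ≈ 0.998

Let H be the event that an intruder is present. P(H) = 0.01, so P(¬H) = 0.99. With E the 'no-alarm' result, P(E|H) = 0.15 and P(E|¬H) = 0.95.
P(E) = 0.15·0.01 + 0.95·0.99 = 0.0015000 + 0.94050 = 0.94200.
By Bayes' theorem, P(H|E) = 0.0015000 / 0.94200 = 0.002. Hence P(¬H|E) = 1 − 0.002 = 0.998.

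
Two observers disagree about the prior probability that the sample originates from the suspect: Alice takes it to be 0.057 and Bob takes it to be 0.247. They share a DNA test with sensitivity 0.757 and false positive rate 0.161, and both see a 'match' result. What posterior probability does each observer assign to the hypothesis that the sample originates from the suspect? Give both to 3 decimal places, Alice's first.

Alice: 0.221; Bob: 0.607

P('+'|H) = 0.757, P('+'|¬H) = 0.161.
Alice: numerator 0.757·0.057 = 0.043149; evidence = 0.043149+0.161·0.943 = 0.19497; posterior = 0.221.
Bob: numerator 0.757·0.247 = 0.18698; evidence = 0.18698+0.161·0.753 = 0.30821; posterior = 0.607.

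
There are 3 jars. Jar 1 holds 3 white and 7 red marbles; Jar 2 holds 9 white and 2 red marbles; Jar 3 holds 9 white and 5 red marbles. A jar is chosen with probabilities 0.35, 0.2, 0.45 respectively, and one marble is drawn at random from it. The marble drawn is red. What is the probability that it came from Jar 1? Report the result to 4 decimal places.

P(red|Jar 1) = 0.7; P(red|Jar 2) = 0.1818; P(red|Jar 3) = 0.3571.
Prior × likelihood for each source: 0.35·0.7=0.2450, 0.2·0.1818=0.03636, 0.45·0.3571=0.1607. Summing gives P(red) = 0.44208.
P(Jar 1 | red) = 0.2450 / 0.44208 = 0.5542.

Posterior probability ≈ 0.5542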